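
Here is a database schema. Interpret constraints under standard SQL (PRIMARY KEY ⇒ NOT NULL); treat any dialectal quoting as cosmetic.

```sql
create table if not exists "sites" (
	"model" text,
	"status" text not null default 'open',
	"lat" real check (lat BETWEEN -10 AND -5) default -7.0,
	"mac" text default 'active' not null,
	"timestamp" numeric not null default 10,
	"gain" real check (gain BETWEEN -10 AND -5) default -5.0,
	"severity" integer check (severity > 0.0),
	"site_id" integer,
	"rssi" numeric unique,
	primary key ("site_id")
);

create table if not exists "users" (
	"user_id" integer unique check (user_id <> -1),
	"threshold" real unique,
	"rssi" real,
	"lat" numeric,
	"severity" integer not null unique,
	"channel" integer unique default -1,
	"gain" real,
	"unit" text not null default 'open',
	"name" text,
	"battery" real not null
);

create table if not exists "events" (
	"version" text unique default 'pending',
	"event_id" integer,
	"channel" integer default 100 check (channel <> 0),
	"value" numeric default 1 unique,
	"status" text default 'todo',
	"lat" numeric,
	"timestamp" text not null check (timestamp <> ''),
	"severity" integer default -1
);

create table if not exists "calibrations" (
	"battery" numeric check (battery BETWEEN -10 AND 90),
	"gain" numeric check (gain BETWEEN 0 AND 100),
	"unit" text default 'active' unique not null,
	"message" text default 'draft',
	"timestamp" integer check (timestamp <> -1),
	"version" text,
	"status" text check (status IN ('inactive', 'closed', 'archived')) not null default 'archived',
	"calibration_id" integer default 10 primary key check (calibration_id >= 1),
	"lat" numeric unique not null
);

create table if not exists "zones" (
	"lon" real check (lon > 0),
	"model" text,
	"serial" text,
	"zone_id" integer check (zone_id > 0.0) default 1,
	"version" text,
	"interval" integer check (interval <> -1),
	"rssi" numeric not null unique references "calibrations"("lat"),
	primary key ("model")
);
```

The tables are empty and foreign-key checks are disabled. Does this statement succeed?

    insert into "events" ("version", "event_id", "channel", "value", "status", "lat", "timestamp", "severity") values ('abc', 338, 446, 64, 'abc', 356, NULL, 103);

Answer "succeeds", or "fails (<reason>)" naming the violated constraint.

timestamp is explicitly set to NULL, but timestamp is declared NOT NULL.

fails (NOT NULL on timestamp)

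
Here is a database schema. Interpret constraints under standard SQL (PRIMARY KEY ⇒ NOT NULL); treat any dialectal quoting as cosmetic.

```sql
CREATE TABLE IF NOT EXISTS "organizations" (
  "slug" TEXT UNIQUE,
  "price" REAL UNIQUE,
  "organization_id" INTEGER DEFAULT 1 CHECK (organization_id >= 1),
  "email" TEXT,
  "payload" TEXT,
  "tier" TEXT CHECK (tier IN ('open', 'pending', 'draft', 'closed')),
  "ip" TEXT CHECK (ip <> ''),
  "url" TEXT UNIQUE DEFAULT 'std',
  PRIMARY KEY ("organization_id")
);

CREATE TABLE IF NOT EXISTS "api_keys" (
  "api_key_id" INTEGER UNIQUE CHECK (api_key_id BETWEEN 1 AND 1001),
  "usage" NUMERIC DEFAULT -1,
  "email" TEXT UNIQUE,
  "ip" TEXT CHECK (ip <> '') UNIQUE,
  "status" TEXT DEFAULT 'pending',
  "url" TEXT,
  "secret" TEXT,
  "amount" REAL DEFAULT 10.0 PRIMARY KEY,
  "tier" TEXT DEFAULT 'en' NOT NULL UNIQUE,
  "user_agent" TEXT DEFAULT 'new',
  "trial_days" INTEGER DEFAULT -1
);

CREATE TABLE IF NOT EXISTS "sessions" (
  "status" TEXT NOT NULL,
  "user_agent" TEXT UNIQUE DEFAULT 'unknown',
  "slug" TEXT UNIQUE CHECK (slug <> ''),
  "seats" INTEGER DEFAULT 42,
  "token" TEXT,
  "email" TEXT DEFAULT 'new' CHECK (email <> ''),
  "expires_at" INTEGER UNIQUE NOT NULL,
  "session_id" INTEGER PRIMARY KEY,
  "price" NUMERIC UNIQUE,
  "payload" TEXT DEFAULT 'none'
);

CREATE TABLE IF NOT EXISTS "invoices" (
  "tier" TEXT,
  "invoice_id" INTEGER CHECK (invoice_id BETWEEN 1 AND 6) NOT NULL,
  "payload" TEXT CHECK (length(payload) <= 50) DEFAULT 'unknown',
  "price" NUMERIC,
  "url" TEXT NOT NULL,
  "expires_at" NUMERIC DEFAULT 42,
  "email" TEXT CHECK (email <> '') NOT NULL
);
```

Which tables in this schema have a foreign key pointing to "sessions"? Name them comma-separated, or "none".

none

No REFERENCES clause anywhere in the schema names sessions.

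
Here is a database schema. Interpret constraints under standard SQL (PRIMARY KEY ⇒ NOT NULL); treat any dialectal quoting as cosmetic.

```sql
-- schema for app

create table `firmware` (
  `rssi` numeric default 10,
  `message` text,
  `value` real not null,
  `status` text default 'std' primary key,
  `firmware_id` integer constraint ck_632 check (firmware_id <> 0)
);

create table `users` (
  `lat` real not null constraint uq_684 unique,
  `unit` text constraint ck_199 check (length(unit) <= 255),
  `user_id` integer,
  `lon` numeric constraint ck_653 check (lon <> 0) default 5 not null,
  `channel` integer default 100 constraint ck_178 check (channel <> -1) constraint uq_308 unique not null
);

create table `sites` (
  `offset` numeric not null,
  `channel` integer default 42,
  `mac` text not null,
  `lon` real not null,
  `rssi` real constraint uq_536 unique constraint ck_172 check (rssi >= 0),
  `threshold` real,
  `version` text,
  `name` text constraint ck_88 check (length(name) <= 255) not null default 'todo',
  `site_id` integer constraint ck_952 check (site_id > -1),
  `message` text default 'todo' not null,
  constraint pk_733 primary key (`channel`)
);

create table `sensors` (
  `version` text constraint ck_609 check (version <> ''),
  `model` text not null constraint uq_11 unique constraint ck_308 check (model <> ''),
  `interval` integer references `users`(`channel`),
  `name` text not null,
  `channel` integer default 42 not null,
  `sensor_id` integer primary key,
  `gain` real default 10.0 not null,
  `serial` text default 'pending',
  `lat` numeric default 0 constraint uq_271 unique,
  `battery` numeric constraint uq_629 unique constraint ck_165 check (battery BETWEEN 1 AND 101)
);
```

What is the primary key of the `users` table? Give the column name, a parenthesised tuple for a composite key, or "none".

none

No column is declared PRIMARY KEY inline, and there is no table-level PRIMARY KEY clause in users.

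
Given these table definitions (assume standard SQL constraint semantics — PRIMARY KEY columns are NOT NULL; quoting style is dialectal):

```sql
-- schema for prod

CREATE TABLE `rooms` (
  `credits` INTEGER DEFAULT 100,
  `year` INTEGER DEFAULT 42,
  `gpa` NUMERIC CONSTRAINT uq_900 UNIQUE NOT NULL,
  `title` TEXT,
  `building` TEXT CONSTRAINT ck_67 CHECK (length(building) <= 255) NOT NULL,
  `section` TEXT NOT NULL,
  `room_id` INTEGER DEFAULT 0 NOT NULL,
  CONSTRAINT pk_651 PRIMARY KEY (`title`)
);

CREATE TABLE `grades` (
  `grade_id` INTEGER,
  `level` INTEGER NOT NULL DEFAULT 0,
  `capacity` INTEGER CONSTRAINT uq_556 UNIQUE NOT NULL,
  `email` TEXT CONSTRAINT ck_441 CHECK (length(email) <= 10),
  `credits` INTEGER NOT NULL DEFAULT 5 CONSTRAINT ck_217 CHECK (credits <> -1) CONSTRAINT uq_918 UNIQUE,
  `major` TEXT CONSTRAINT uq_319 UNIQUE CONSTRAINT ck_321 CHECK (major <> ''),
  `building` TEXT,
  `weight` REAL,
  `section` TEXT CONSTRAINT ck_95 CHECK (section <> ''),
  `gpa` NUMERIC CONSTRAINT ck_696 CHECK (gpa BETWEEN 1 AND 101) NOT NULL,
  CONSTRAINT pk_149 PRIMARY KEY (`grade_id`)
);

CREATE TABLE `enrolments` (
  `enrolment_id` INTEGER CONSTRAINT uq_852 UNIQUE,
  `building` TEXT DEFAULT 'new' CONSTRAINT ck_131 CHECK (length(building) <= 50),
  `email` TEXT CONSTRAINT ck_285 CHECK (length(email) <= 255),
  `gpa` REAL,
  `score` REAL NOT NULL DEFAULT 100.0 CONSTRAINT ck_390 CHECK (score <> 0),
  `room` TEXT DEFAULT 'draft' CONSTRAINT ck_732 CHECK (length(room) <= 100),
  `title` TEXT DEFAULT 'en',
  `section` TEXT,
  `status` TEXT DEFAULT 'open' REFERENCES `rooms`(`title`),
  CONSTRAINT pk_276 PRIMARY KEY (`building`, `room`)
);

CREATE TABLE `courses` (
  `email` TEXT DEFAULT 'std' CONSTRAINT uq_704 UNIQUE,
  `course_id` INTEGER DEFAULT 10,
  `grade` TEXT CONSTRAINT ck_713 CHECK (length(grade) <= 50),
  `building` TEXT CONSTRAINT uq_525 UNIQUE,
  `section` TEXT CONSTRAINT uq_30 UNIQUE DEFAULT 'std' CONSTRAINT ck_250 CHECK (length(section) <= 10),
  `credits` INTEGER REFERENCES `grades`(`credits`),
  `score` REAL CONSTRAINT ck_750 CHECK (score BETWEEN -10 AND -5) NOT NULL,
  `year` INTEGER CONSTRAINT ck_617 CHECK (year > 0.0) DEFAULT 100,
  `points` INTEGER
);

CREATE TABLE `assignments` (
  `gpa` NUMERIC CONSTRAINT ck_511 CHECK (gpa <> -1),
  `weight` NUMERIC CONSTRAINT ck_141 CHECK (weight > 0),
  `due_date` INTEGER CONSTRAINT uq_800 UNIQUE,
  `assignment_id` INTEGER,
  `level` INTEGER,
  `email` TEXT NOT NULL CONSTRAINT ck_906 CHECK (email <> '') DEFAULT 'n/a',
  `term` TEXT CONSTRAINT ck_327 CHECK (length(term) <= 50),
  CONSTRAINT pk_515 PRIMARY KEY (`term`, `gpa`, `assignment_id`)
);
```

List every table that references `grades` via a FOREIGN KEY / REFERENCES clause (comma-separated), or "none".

- courses.credits references grades(credits).

courses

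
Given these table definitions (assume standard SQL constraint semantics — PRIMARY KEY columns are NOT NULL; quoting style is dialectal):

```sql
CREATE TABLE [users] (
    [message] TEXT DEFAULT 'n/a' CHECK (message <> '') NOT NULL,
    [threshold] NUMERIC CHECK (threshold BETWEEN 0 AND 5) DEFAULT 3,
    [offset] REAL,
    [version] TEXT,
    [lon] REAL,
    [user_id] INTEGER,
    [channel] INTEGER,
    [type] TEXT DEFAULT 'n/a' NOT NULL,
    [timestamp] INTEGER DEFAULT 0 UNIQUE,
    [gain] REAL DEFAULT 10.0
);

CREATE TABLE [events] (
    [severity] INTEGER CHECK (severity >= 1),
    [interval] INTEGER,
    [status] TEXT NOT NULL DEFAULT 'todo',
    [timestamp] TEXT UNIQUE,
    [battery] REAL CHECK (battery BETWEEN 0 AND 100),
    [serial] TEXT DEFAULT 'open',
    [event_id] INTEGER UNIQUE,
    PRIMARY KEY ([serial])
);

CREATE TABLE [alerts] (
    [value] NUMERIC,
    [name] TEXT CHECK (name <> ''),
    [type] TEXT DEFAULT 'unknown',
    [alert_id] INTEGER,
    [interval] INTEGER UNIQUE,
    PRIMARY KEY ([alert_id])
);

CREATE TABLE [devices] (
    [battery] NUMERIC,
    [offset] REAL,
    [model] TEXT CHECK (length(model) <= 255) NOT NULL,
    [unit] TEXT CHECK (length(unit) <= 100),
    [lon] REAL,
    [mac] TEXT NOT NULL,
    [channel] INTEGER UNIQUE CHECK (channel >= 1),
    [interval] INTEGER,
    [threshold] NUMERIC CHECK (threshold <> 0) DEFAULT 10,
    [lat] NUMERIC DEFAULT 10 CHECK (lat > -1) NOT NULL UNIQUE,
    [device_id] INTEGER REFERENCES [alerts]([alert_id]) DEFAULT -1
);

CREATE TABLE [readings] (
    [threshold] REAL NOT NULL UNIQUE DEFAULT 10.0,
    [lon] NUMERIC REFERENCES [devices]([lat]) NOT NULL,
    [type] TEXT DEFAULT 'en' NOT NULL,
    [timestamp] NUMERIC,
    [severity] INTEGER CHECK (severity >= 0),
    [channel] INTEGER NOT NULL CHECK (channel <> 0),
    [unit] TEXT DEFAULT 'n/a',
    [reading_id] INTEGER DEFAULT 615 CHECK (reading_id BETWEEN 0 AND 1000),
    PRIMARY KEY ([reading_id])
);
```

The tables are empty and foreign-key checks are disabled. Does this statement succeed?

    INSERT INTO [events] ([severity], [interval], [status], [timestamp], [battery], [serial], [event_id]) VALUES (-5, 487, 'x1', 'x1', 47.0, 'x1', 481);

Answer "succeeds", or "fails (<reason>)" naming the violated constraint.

The value -5 for severity violates CHECK (severity >= 1).

fails (CHECK on severity)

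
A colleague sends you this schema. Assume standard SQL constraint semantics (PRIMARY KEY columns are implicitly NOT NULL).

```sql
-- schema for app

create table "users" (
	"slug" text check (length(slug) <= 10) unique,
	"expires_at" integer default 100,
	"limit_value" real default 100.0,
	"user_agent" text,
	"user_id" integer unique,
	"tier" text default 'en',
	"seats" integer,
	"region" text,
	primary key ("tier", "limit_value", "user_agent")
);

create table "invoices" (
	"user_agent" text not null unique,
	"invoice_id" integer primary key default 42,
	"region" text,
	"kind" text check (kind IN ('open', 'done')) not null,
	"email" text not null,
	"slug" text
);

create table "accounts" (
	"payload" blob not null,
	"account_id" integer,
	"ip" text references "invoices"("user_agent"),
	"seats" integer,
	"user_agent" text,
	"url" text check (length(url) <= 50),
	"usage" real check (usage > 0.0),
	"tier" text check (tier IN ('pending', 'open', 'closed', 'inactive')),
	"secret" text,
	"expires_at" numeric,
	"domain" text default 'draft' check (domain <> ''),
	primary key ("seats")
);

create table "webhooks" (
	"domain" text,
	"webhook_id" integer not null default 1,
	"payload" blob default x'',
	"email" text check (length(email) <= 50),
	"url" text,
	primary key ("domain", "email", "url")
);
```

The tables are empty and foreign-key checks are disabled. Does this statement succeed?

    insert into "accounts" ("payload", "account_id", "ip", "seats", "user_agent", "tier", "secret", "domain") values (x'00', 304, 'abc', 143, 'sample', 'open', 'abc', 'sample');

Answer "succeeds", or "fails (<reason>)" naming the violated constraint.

NOT NULL columns: payload is supplied; seats is supplied.
CHECK constraints: 'open' satisfies (tier IN ('pending', 'open', 'closed', 'inactive')); 'sample' satisfies (domain <> '').
No constraint is violated.

succeeds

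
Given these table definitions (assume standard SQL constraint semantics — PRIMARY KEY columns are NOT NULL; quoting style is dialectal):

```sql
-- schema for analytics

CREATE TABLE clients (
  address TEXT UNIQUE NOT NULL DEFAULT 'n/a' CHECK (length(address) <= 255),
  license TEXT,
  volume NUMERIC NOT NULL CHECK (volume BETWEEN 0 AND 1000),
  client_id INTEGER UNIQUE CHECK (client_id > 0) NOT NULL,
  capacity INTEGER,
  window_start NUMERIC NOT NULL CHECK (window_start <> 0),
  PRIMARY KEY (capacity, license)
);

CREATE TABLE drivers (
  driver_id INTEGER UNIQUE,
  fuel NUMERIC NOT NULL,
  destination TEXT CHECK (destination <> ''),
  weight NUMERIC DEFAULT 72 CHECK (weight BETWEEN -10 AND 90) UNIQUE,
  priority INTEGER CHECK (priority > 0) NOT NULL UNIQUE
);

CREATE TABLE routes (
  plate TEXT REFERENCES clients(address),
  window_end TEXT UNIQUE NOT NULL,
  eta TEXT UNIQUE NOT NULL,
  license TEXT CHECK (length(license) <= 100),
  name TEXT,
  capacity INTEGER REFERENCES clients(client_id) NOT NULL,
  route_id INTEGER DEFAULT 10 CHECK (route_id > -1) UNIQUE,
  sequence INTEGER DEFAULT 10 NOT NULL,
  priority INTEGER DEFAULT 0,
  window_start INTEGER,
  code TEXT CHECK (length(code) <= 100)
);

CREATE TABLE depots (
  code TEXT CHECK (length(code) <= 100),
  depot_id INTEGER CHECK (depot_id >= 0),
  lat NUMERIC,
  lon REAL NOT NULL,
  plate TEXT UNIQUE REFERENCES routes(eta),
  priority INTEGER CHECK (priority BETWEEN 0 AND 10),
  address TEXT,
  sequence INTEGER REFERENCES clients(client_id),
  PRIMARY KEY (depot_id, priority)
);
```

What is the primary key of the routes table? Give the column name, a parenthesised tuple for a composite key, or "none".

none

No column is declared PRIMARY KEY inline, and there is no table-level PRIMARY KEY clause in routes.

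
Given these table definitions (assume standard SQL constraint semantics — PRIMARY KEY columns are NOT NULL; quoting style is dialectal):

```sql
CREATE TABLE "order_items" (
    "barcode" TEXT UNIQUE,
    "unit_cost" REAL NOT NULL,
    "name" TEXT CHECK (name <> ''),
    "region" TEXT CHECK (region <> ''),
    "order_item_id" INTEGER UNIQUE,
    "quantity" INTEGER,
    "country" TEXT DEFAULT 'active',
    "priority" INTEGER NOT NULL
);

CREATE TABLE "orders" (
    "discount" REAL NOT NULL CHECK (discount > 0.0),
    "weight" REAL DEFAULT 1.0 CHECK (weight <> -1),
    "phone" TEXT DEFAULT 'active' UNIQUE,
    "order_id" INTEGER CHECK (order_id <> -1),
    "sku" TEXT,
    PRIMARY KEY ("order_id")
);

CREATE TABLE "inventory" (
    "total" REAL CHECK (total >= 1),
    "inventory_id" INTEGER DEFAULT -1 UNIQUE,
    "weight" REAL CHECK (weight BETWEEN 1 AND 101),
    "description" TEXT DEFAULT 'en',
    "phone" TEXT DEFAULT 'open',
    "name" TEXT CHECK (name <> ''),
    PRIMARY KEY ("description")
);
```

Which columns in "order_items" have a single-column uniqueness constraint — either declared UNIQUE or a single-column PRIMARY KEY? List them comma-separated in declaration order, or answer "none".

- barcode: declared UNIQUE → unique.
- unit_cost: no UNIQUE or single-column PK constraint.
- name: no UNIQUE or single-column PK constraint.
- region: no UNIQUE or single-column PK constraint.
- order_item_id: declared UNIQUE → unique.
- quantity: no UNIQUE or single-column PK constraint.
- country: no UNIQUE or single-column PK constraint.
- priority: no UNIQUE or single-column PK constraint.

barcode, order_item_id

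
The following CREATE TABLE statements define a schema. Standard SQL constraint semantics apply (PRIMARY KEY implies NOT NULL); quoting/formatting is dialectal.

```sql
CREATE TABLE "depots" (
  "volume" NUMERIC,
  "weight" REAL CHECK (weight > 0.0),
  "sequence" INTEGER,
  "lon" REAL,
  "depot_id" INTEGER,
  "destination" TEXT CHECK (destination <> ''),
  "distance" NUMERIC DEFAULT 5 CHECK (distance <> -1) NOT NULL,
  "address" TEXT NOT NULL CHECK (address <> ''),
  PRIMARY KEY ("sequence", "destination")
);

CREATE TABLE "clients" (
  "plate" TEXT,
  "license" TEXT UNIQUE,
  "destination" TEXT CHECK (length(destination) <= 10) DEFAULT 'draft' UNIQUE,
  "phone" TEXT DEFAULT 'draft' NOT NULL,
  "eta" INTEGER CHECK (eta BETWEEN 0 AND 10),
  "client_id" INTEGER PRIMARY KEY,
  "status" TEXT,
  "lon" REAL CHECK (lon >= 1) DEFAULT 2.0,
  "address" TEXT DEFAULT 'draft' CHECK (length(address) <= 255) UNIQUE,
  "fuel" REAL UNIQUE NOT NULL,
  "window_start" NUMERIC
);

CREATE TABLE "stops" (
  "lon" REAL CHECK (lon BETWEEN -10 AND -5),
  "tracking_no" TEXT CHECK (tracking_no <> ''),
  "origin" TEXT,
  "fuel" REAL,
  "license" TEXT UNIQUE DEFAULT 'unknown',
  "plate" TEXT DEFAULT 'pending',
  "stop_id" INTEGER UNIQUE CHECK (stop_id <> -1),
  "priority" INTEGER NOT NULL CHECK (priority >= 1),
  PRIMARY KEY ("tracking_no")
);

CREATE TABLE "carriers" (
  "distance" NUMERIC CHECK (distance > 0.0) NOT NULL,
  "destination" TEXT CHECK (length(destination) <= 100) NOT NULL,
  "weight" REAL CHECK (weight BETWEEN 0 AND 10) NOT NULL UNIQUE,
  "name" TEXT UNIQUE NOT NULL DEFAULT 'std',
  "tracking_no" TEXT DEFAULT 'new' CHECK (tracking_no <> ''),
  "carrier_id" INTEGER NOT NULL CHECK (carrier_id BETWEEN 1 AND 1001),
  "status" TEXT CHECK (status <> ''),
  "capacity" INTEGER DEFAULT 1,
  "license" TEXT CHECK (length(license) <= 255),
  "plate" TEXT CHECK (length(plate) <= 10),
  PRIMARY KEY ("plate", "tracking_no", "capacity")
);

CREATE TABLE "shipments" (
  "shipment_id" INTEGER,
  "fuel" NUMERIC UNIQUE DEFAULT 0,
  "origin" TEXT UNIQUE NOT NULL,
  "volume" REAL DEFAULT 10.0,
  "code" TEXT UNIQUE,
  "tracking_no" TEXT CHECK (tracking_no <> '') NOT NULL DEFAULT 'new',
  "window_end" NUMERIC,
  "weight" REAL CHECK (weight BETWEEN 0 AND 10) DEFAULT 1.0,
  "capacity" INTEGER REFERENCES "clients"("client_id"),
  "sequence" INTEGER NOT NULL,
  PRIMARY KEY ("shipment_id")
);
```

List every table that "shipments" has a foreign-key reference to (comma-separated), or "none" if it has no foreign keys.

clients

- capacity REFERENCES clients(client_id).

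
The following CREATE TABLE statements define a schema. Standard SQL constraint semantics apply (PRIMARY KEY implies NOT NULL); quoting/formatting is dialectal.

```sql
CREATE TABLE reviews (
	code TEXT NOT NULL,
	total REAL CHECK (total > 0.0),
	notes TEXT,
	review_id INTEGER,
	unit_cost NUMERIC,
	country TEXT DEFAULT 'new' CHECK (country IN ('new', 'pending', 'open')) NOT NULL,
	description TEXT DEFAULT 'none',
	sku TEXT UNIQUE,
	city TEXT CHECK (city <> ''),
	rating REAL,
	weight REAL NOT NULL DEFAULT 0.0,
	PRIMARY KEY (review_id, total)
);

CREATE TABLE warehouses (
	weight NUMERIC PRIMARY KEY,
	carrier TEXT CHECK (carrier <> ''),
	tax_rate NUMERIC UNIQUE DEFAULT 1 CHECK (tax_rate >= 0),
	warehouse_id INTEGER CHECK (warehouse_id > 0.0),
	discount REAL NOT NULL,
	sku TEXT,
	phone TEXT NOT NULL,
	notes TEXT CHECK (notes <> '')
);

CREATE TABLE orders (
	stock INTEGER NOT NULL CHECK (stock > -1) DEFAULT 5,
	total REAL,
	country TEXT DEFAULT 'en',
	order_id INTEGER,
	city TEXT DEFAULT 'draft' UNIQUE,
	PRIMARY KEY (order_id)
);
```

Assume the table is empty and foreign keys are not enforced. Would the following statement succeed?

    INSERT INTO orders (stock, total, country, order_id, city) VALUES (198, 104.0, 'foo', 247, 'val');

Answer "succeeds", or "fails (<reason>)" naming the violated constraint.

succeeds

NOT NULL columns: order_id is supplied; stock is supplied.
CHECK constraints: 198 satisfies (stock > -1).
No constraint is violated.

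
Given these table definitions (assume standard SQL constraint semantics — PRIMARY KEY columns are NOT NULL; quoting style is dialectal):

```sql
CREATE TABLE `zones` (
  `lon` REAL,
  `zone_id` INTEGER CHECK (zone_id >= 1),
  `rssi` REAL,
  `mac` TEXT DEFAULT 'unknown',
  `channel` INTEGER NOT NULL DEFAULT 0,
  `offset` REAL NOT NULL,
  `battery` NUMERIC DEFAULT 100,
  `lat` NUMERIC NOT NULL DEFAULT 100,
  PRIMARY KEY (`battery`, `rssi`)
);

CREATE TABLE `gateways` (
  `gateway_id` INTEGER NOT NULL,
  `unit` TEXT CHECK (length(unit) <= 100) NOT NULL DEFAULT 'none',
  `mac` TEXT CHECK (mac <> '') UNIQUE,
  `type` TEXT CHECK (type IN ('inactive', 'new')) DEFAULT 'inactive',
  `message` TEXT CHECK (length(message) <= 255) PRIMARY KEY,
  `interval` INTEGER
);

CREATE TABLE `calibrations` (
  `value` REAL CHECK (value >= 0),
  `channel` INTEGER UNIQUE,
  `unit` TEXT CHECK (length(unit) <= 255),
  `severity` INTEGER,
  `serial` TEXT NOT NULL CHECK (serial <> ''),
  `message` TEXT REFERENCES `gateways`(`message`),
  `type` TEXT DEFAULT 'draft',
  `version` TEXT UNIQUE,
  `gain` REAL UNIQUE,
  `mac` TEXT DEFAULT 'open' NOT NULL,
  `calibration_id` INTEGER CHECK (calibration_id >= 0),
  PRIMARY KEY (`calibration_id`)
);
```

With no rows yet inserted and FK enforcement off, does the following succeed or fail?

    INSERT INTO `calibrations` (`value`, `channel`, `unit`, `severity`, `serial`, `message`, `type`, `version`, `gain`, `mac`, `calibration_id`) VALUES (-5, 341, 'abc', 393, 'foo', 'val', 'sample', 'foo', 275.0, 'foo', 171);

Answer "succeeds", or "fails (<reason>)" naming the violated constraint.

fails (CHECK on value)

The value -5 for value violates CHECK (value >= 0).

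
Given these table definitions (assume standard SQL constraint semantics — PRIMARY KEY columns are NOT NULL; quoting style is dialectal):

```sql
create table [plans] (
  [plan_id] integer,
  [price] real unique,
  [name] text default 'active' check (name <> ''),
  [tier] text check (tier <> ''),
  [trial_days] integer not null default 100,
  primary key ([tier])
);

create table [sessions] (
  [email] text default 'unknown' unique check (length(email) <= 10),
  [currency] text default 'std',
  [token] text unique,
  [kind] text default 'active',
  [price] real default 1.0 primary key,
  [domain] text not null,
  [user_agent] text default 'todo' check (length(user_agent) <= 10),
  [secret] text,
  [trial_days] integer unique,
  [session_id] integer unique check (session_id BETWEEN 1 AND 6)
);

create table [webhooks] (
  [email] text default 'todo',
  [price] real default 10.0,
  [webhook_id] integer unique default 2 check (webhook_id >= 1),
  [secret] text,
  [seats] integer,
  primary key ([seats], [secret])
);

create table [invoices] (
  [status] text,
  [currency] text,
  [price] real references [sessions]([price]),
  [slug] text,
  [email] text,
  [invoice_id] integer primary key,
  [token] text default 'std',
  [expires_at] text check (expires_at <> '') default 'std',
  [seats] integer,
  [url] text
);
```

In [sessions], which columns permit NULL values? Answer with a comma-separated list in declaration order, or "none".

- email: CHECK does not forbid NULL (a CHECK constraint passes when its expression is NULL) → nullable.
- currency: DEFAULT only fills an omitted column; an explicit NULL is still allowed → nullable.
- token: UNIQUE does not imply NOT NULL → nullable.
- kind: DEFAULT only fills an omitted column; an explicit NULL is still allowed → nullable.
- price: part of the PRIMARY KEY, which implies NOT NULL → not nullable.
- domain: declared NOT NULL → not nullable.
- user_agent: CHECK does not forbid NULL (a CHECK constraint passes when its expression is NULL) → nullable.
- secret: no NOT NULL constraint applies → nullable.
- trial_days: UNIQUE does not imply NOT NULL → nullable.
- session_id: CHECK does not forbid NULL (a CHECK constraint passes when its expression is NULL) → nullable.

email, currency, token, kind, user_agent, secret, trial_days, session_id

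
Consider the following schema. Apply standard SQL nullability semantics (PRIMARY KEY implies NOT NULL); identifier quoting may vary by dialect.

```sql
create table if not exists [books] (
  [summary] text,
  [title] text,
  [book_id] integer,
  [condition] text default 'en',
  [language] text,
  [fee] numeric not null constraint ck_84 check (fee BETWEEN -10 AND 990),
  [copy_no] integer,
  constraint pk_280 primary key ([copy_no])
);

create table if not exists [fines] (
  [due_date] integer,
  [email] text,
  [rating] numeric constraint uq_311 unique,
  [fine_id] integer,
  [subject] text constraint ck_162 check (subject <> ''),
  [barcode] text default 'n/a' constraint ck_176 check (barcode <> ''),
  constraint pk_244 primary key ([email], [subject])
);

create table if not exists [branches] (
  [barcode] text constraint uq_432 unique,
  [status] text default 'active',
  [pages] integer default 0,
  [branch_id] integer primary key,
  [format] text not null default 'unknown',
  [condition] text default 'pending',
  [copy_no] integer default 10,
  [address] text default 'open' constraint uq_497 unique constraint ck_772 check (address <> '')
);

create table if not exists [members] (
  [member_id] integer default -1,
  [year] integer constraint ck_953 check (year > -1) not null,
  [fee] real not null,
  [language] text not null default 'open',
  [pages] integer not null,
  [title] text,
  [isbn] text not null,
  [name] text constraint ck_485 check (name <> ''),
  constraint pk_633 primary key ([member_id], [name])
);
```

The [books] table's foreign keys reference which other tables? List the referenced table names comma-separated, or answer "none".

No column in books has a REFERENCES clause.

none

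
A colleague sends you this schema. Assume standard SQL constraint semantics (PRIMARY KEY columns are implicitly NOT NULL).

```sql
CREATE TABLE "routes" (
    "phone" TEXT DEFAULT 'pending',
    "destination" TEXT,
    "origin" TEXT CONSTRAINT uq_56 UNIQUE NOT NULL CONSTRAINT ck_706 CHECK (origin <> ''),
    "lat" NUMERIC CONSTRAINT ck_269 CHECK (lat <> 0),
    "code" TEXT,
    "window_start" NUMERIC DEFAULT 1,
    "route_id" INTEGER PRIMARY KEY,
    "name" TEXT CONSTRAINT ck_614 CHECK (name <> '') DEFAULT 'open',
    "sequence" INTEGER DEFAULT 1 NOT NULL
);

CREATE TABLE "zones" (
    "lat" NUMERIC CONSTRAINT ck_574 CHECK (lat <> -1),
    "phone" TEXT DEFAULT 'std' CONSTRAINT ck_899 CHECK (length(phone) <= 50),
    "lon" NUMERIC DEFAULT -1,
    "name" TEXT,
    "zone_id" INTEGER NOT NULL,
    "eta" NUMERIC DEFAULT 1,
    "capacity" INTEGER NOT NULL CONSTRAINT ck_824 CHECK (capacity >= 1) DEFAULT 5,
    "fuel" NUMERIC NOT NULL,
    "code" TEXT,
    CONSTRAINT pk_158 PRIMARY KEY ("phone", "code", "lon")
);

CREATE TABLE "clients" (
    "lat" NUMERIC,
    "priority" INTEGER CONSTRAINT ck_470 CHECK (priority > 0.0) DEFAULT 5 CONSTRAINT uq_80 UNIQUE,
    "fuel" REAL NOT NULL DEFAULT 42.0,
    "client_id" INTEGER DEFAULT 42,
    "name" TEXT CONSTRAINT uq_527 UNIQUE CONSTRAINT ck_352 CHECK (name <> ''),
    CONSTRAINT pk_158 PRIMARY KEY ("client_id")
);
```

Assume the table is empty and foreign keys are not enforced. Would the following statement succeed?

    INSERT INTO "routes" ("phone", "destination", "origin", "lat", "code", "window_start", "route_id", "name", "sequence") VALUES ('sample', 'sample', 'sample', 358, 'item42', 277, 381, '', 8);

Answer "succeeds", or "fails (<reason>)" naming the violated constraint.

The value '' for name violates CHECK (name <> '').

fails (CHECK on name)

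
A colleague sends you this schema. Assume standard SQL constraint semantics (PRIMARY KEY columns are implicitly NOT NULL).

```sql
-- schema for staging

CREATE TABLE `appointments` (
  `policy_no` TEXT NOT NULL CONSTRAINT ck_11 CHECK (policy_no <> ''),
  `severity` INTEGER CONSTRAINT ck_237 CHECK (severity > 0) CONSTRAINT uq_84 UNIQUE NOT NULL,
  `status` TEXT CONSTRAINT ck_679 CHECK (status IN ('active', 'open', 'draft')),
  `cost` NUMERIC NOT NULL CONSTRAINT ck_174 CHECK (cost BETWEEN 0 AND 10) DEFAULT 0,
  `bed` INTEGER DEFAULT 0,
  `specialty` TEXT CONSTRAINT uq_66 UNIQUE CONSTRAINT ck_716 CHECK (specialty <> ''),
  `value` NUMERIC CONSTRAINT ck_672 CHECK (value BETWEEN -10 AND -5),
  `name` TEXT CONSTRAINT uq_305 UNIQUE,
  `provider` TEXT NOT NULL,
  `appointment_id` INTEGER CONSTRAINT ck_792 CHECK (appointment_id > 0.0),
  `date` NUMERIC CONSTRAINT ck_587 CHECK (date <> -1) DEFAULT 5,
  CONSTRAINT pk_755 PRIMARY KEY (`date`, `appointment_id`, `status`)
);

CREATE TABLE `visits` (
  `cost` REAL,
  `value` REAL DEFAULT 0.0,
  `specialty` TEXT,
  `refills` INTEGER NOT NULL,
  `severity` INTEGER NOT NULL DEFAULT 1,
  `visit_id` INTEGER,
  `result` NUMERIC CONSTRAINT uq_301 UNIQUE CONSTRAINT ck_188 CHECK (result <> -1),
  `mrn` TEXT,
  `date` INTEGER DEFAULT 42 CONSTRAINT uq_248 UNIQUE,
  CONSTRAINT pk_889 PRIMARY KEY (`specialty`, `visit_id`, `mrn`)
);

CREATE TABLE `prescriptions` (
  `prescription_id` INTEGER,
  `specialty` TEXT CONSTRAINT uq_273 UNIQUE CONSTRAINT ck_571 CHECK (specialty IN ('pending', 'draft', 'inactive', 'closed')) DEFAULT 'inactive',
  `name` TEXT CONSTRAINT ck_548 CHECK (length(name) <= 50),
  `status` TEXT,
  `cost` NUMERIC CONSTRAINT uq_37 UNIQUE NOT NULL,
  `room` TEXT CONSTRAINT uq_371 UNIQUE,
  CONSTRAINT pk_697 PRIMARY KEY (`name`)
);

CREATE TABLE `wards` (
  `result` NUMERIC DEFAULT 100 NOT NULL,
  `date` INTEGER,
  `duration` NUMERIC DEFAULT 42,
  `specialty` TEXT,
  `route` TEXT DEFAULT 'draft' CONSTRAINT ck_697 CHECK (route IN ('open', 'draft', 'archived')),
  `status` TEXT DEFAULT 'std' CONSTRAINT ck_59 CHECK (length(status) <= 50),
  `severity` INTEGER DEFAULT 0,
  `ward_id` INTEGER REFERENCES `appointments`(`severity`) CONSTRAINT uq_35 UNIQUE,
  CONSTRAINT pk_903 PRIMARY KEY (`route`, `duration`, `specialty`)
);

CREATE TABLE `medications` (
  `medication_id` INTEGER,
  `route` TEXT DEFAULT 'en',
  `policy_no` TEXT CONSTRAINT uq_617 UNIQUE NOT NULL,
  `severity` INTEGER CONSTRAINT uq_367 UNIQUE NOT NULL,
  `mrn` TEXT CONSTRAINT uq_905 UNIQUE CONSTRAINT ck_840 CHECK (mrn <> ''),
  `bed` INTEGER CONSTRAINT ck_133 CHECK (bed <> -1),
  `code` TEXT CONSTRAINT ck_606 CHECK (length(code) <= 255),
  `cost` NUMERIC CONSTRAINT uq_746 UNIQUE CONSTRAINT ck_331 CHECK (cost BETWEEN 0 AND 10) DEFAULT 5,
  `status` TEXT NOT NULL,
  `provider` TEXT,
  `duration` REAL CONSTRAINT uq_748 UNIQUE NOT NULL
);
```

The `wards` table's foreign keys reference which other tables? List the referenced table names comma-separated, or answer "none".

appointments

- ward_id REFERENCES appointments(severity).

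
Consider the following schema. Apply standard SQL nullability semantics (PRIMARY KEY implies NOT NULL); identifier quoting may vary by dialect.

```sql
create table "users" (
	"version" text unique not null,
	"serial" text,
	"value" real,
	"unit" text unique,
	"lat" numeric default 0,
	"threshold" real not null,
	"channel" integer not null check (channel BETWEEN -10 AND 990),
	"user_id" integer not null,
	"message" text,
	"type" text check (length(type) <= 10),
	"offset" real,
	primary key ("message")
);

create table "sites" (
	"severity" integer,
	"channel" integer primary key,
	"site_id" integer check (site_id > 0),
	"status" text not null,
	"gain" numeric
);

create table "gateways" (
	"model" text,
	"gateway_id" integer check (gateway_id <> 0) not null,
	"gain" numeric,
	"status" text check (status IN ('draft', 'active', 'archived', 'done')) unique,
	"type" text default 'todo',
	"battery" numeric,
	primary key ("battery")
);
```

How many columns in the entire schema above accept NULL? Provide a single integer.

13

users: 6 nullable (serial, value, unit, lat, type, offset — PK (message) and explicit NOT NULL columns excluded).
sites: 3 nullable (severity, site_id, gain — PK (channel) and explicit NOT NULL columns excluded).
gateways: 4 nullable (model, gain, status, type — PK (battery) and explicit NOT NULL columns excluded).
Total: 6 + 3 + 4 = 13.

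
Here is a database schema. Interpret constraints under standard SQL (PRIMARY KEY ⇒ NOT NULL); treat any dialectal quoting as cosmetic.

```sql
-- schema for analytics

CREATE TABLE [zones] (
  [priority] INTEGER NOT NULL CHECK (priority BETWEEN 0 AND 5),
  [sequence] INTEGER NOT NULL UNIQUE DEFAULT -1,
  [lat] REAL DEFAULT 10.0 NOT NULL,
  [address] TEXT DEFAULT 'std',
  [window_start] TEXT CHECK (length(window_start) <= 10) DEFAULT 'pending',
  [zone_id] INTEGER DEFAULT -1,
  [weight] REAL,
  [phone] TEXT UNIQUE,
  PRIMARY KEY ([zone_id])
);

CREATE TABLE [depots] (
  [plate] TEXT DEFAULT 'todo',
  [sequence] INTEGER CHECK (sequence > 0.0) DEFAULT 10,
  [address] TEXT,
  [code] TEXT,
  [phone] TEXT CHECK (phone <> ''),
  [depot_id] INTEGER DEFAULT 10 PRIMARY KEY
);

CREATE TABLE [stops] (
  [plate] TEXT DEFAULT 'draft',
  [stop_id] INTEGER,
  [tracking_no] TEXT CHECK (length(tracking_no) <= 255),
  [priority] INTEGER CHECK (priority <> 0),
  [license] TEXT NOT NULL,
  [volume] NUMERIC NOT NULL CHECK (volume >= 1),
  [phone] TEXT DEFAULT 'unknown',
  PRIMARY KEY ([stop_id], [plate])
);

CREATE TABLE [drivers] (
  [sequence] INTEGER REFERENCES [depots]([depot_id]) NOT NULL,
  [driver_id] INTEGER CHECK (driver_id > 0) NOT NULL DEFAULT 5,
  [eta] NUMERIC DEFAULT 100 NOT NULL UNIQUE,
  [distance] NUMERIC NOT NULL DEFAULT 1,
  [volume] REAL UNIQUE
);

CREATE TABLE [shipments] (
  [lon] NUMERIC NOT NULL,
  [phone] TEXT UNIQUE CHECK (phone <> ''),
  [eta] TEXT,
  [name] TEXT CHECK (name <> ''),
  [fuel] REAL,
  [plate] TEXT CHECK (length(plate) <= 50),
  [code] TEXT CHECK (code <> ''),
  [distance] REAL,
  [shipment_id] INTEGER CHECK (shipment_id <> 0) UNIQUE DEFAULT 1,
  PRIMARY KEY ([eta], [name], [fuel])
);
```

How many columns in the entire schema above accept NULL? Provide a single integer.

zones: 4 nullable (address, window_start, weight, phone — PK (zone_id) and explicit NOT NULL columns excluded).
depots: 5 nullable (plate, sequence, address, code, phone — PK (depot_id) and explicit NOT NULL columns excluded).
stops: 3 nullable (tracking_no, priority, phone — PK (stop_id, plate) and explicit NOT NULL columns excluded).
drivers: 1 nullable (volume — PK none and explicit NOT NULL columns excluded).
shipments: 5 nullable (phone, plate, code, distance, shipment_id — PK (eta, name, fuel) and explicit NOT NULL columns excluded).
Total: 4 + 5 + 3 + 1 + 5 = 18.

18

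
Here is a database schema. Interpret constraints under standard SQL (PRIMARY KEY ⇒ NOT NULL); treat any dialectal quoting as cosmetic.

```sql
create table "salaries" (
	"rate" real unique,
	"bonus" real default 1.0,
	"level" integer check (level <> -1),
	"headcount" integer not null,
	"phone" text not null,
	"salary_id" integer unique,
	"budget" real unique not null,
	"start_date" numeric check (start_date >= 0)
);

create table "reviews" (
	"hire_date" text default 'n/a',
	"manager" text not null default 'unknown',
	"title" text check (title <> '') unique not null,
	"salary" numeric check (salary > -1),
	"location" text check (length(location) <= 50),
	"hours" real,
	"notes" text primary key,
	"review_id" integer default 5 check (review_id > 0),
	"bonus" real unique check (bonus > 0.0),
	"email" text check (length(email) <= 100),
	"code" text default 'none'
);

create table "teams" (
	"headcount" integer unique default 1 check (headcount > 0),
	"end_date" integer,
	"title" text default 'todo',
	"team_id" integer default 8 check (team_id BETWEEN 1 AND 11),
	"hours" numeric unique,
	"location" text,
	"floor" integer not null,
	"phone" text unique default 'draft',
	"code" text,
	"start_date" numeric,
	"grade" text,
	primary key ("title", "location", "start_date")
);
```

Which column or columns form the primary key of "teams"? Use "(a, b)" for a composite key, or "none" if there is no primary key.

A table-level PRIMARY KEY clause names 3 columns: title, location, start_date.
This is a composite key — the combination is unique, not each column individually.

(title, location, start_date)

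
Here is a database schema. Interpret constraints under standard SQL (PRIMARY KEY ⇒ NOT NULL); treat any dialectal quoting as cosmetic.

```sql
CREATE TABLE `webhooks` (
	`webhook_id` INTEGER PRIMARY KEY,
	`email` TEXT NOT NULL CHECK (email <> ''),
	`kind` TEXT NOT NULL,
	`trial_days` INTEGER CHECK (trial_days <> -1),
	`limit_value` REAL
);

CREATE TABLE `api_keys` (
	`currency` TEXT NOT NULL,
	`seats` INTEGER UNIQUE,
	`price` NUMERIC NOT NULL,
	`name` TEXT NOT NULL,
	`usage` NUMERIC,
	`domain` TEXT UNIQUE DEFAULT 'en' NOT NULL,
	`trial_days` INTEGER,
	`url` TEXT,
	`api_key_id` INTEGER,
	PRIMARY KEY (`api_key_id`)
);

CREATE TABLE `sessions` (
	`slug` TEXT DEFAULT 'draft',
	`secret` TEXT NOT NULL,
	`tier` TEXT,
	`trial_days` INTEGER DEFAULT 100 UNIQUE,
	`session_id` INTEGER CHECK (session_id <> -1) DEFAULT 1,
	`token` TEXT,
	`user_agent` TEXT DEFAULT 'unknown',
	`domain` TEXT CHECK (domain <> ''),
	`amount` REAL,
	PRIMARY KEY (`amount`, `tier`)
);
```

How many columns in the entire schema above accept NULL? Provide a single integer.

webhooks: 2 nullable (trial_days, limit_value — PK (webhook_id) and explicit NOT NULL columns excluded).
api_keys: 4 nullable (seats, usage, trial_days, url — PK (api_key_id) and explicit NOT NULL columns excluded).
sessions: 6 nullable (slug, trial_days, session_id, token, user_agent, domain — PK (amount, tier) and explicit NOT NULL columns excluded).
Total: 2 + 4 + 6 = 12.

12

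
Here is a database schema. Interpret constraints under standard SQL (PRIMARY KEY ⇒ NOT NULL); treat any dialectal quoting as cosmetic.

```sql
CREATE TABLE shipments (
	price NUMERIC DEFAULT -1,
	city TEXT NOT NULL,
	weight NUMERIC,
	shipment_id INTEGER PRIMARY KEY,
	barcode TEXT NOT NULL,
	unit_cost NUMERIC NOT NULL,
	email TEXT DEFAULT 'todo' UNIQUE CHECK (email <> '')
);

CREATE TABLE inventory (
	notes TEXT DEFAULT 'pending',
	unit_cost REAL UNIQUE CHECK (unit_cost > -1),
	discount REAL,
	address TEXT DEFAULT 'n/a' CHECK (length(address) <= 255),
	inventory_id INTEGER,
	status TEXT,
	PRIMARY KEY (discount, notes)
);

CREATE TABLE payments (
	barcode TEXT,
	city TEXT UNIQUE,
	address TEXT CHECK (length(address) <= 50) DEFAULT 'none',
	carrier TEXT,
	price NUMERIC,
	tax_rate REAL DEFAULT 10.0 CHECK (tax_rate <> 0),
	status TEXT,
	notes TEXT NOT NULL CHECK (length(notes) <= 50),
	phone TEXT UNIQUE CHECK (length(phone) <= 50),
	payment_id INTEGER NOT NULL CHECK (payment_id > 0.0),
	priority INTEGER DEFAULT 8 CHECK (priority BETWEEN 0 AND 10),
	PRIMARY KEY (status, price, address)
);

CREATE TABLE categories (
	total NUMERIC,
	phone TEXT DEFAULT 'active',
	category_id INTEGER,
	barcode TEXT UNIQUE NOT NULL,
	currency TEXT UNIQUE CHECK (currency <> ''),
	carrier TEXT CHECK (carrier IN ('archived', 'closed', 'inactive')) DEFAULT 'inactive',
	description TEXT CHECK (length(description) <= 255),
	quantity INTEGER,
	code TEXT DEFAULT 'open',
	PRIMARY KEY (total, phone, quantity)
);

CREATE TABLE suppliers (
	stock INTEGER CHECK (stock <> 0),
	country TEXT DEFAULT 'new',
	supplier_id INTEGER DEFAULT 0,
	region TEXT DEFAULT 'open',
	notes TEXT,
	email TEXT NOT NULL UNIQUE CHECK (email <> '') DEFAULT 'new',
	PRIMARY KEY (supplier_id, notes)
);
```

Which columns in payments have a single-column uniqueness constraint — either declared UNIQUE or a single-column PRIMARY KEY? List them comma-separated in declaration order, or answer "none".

- barcode: no UNIQUE or single-column PK constraint.
- city: declared UNIQUE → unique.
- address: part of a composite PRIMARY KEY — only the tuple is unique, not this column on its own.
- carrier: no UNIQUE or single-column PK constraint.
- price: part of a composite PRIMARY KEY — only the tuple is unique, not this column on its own.
- tax_rate: no UNIQUE or single-column PK constraint.
- status: part of a composite PRIMARY KEY — only the tuple is unique, not this column on its own.
- notes: no UNIQUE or single-column PK constraint.
- phone: declared UNIQUE → unique.
- payment_id: no UNIQUE or single-column PK constraint.
- priority: no UNIQUE or single-column PK constraint.

city, phone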